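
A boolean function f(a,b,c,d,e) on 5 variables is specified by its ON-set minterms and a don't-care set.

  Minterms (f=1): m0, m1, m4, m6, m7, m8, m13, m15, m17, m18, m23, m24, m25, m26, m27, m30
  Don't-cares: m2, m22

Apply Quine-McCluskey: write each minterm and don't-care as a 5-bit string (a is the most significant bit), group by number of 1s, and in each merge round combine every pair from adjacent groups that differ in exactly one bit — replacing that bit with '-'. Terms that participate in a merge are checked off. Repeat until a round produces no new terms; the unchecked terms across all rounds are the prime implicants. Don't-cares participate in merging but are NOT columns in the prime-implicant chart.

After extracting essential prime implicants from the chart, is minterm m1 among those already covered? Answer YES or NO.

NO

size-2^0 implicants → 00000(✓)  00001(✓)  00010(✓)  00100(✓)  00110(✓)  00111(✓)  01000(✓)  01101(✓)  01111(✓)  10001(✓)  10010(✓)  10110(✓)  10111(✓)  11000(✓)  11001(✓)  11010(✓)  11011(✓)  11110(✓)
size-2^1 implicants → -0001  -0010(✓)  -0110(✓)  -0111(✓)  -1000  0-000  0-111  00-00(✓)  00-10(✓)  000-0(✓)  0000-  001-0(✓)  0011-(✓)  011-1  1-001  1-010(✓)  1-110(✓)  10-10(✓)  1011-(✓)  11-10(✓)  110-0(✓)  110-1(✓)  1100-(✓)  1101-(✓)
size-2^2 implicants → -0-10  -011-  00--0  1--10  110--
Unchecked terms (primes): -0-10, -0001, -011-, -1000, 0-000, 0-111, 00--0, 0000-, 011-1, 1--10, 1-001, 110--
Minterm coverage:
  m0 ⊆ 0-000,00--0,0000-
  m1 ⊆ -0001,0000-
  m4 ⊆ 00--0 [E]
  m6 ⊆ -0-10,-011-,00--0
  m7 ⊆ -011-,0-111
  m8 ⊆ -1000,0-000
  m13 ⊆ 011-1 [E]
  m15 ⊆ 0-111,011-1
  m17 ⊆ -0001,1-001
  m18 ⊆ -0-10,1--10
  m23 ⊆ -011- [E]
  m24 ⊆ -1000,110--
  m25 ⊆ 1-001,110--
  m26 ⊆ 1--10,110--
  m27 ⊆ 110-- [E]
  m30 ⊆ 1--10 [E]
E = {-011-, 00--0, 011-1, 1--10, 110--}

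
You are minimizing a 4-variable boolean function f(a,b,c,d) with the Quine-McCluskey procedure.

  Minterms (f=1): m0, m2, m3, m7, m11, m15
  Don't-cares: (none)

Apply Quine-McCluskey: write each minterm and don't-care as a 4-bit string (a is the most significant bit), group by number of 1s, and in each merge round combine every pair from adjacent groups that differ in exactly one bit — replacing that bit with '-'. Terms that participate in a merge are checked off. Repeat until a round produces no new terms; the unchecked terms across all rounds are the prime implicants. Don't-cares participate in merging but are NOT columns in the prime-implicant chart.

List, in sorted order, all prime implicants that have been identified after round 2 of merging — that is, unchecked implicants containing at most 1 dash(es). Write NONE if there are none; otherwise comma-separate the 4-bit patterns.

00-0, 001-

[col 0] 0000*, 0010*, 0011*, 0111*, 1011*, 1111*
[col 1] -011*, -111*, 0-11*, 00-0, 001-, 1-11*
[col 2] --11
Prime implicants: --11, 00-0, 001-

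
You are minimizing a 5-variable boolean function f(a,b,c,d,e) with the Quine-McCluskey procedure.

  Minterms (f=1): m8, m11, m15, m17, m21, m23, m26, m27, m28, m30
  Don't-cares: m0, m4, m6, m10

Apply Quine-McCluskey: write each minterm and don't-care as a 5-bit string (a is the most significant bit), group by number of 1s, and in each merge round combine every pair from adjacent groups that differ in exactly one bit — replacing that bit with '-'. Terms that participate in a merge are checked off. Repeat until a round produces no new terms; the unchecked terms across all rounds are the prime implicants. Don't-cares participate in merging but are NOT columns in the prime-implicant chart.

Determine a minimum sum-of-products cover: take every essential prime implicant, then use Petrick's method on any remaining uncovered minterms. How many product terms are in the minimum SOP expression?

size-2^0 implicants → 00000(✓)  00100(✓)  00110(✓)  01000(✓)  01010(✓)  01011(✓)  01111(✓)  10001(✓)  10101(✓)  10111(✓)  11010(✓)  11011(✓)  11100(✓)  11110(✓)
size-2^1 implicants → -1010(✓)  -1011(✓)  0-000  00-00  001-0  01-11  010-0  0101-(✓)  10-01  101-1  11-10  1101-(✓)  111-0
size-2^2 implicants → -101-
Unchecked terms (primes): -101-, 0-000, 00-00, 001-0, 01-11, 010-0, 10-01, 101-1, 11-10, 111-0
Minterm coverage:
  m8 ⊆ 0-000,010-0
  m11 ⊆ -101-,01-11
  m15 ⊆ 01-11 [E]
  m17 ⊆ 10-01 [E]
  m21 ⊆ 10-01,101-1
  m23 ⊆ 101-1 [E]
  m26 ⊆ -101-,11-10
  m27 ⊆ -101- [E]
  m28 ⊆ 111-0 [E]
  m30 ⊆ 11-10,111-0
E = {-101-, 01-11, 10-01, 101-1, 111-0}
Petrick residual → 0-000
Cover = bc'd + a'c'd'e' + a'bde + ab'd'e + ab'ce + abce'  |cover|=6

6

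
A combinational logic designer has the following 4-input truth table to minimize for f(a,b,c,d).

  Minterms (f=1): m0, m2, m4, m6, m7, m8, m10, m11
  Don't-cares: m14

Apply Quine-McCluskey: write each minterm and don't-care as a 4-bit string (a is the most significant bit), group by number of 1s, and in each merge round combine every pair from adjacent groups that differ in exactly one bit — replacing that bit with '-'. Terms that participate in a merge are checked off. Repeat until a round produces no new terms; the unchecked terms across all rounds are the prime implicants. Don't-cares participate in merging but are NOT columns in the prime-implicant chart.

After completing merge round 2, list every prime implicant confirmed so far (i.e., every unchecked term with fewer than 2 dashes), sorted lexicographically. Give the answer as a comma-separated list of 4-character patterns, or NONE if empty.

size-2^0 implicants → 0000(✓)  0010(✓)  0100(✓)  0110(✓)  0111(✓)  1000(✓)  1010(✓)  1011(✓)  1110(✓)
size-2^1 implicants → -000(✓)  -010(✓)  -110(✓)  0-00(✓)  0-10(✓)  00-0(✓)  01-0(✓)  011-  1-10(✓)  10-0(✓)  101-
size-2^2 implicants → --10  -0-0  0--0
Unchecked terms (primes): --10, -0-0, 0--0, 011-, 101-

011-, 101-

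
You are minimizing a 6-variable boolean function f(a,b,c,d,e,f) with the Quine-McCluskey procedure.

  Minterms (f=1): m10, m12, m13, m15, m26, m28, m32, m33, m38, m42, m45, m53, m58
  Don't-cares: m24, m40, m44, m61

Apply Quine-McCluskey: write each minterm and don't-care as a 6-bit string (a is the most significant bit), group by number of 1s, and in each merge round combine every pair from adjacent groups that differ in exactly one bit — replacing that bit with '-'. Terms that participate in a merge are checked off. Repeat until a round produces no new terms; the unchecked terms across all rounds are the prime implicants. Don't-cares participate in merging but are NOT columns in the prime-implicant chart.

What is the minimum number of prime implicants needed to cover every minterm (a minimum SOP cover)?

7

size-2^0 implicants → 001010(✓)  001100(✓)  001101(✓)  001111(✓)  011000(✓)  011010(✓)  011100(✓)  100000(✓)  100001(✓)  100110  101000(✓)  101010(✓)  101100(✓)  101101(✓)  110101(✓)  111010(✓)  111101(✓)
size-2^1 implicants → -01010(✓)  -01100(✓)  -01101(✓)  -11010(✓)  0-1010(✓)  0-1100  0011-1  00110-(✓)  011-00  0110-0  1-1010(✓)  1-1101  10-000  10000-  101-00  1010-0  10110-(✓)  11-101
size-2^2 implicants → --1010  -0110-
Unchecked terms (primes): --1010, -0110-, 0-1100, 0011-1, 011-00, 0110-0, 1-1101, 10-000, 10000-, 100110, 101-00, 1010-0, 11-101
Minterm coverage:
  m10 ⊆ --1010 [E]
  m12 ⊆ -0110-,0-1100
  m13 ⊆ -0110-,0011-1
  m15 ⊆ 0011-1 [E]
  m26 ⊆ --1010,0110-0
  m28 ⊆ 0-1100,011-00
  m32 ⊆ 10-000,10000-
  m33 ⊆ 10000- [E]
  m38 ⊆ 100110 [E]
  m42 ⊆ --1010,1010-0
  m45 ⊆ -0110-,1-1101
  m53 ⊆ 11-101 [E]
  m58 ⊆ --1010 [E]
E = {--1010, 0011-1, 10000-, 100110, 11-101}
Petrick residual → -0110-, 0-1100
Cover = cd'ef' + b'cde' + a'cde'f' + a'b'cdf + ab'c'd'e' + ab'c'def' + abde'f  |cover|=7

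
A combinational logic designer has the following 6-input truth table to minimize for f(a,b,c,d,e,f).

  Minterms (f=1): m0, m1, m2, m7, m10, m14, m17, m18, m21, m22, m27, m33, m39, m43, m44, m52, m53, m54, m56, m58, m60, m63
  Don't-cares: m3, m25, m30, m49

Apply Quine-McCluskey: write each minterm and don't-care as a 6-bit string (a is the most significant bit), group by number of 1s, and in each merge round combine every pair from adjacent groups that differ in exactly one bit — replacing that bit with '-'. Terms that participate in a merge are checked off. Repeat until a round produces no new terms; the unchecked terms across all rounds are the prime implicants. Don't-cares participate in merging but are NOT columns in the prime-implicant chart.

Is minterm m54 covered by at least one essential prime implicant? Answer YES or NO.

NO

[col 0] 000000*, 000001*, 000010*, 000011*, 000111*, 001010*, 001110*, 010001*, 010010*, 010101*, 010110*, 011001*, 011011*, 011110*, 100001*, 100111*, 101011, 101100*, 110001*, 110100*, 110101*, 110110*, 111000*, 111010*, 111100*, 111111
[col 1] -00001*, -00111, -10001*, -10101*, -10110, 0-0001*, 0-0010, 0-1110, 00-010, 000-11, 0000-0*, 0000-1*, 00000-*, 00001-*, 001-10, 01-001, 01-110, 010-01*, 010-10, 0110-1, 1-0001*, 1-1100, 11-100, 110-01*, 1101-0, 11010-, 111-00, 1110-0
[col 2] --0001, -10-01, 0000--
Prime implicants: --0001, -00111, -10-01, -10110, 0-0010, 0-1110, 00-010, 000-11, 0000--, 001-10, 01-001, 01-110, 010-10, 0110-1, 1-1100, 101011, 11-100, 1101-0, 11010-, 111-00, 1110-0, 111111
PI chart (minterm → PIs covering it):
  0 | 0000--  (sole → essential)
  1 | --0001,0000--
  2 | 0-0010,00-010,0000--
  7 | -00111,000-11
  10 | 00-010,001-10
  14 | 0-1110,001-10
  17 | --0001,-10-01,01-001
  18 | 0-0010,010-10
  21 | -10-01  (sole → essential)
  22 | -10110,01-110,010-10
  27 | 0110-1  (sole → essential)
  33 | --0001  (sole → essential)
  39 | -00111  (sole → essential)
  43 | 101011  (sole → essential)
  44 | 1-1100  (sole → essential)
  52 | 11-100,1101-0,11010-
  53 | -10-01,11010-
  54 | -10110,1101-0
  56 | 111-00,1110-0
  58 | 1110-0  (sole → essential)
  60 | 1-1100,11-100,111-00
  63 | 111111  (sole → essential)
Essential prime implicants: --0001, -00111, -10-01, 0000--, 0110-1, 1-1100, 101011, 1110-0, 111111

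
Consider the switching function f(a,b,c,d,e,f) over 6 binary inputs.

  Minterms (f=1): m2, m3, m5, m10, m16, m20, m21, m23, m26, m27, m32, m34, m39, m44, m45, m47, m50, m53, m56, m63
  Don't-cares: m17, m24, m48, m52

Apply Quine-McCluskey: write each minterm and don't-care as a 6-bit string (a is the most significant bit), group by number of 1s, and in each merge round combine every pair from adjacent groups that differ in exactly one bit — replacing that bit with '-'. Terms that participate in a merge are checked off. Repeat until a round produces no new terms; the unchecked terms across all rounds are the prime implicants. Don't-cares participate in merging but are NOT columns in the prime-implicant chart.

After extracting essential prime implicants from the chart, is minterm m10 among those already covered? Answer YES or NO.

NO

[col 0] 000010*, 000011*, 000101*, 001010*, 010000*, 010001*, 010100*, 010101*, 010111*, 011000*, 011010*, 011011*, 100000*, 100010*, 100111*, 101100*, 101101*, 101111*, 110000*, 110010*, 110100*, 110101*, 111000*, 111111*
[col 1] -00010, -10000*, -10100*, -10101*, -11000*, 0-0101, 0-1010, 00-010, 00001-, 01-000*, 010-00*, 010-01*, 01000-*, 0101-1, 01010-*, 0110-0, 01101-, 1-0000*, 1-0010*, 1-1111, 10-111, 1000-0*, 1011-1, 10110-, 11-000*, 110-00*, 1100-0*, 11010-*
[col 2] -1-000, -10-00, -1010-, 010-0-, 1-00-0
Prime implicants: -00010, -1-000, -10-00, -1010-, 0-0101, 0-1010, 00-010, 00001-, 010-0-, 0101-1, 0110-0, 01101-, 1-00-0, 1-1111, 10-111, 1011-1, 10110-
PI chart (minterm → PIs covering it):
  2 | -00010,00-010,00001-
  3 | 00001-  (sole → essential)
  5 | 0-0101  (sole → essential)
  10 | 0-1010,00-010
  16 | -1-000,-10-00,010-0-
  20 | -10-00,-1010-,010-0-
  21 | -1010-,0-0101,010-0-,0101-1
  23 | 0101-1  (sole → essential)
  26 | 0-1010,0110-0,01101-
  27 | 01101-  (sole → essential)
  32 | 1-00-0  (sole → essential)
  34 | -00010,1-00-0
  39 | 10-111  (sole → essential)
  44 | 10110-  (sole → essential)
  45 | 1011-1,10110-
  47 | 1-1111,10-111,1011-1
  50 | 1-00-0  (sole → essential)
  53 | -1010-  (sole → essential)
  56 | -1-000  (sole → essential)
  63 | 1-1111  (sole → essential)
Essential prime implicants: -1-000, -1010-, 0-0101, 00001-, 0101-1, 01101-, 1-00-0, 1-1111, 10-111, 10110-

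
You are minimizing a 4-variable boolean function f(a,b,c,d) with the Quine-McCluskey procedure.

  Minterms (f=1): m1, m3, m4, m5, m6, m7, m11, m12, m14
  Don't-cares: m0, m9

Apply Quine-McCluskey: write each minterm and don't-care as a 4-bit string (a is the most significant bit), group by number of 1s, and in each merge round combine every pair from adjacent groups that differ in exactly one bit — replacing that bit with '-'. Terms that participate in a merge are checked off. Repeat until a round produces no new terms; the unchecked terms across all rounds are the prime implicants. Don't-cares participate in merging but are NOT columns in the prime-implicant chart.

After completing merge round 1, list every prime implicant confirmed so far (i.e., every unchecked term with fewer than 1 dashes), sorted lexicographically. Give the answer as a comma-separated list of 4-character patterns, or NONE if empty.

NONE

[col 0] 0000*, 0001*, 0011*, 0100*, 0101*, 0110*, 0111*, 1001*, 1011*, 1100*, 1110*
[col 1] -001*, -011*, -100*, -110*, 0-00*, 0-01*, 0-11*, 00-1*, 000-*, 01-0*, 01-1*, 010-*, 011-*, 10-1*, 11-0*
[col 2] -0-1, -1-0, 0--1, 0-0-, 01--
Prime implicants: -0-1, -1-0, 0--1, 0-0-, 01--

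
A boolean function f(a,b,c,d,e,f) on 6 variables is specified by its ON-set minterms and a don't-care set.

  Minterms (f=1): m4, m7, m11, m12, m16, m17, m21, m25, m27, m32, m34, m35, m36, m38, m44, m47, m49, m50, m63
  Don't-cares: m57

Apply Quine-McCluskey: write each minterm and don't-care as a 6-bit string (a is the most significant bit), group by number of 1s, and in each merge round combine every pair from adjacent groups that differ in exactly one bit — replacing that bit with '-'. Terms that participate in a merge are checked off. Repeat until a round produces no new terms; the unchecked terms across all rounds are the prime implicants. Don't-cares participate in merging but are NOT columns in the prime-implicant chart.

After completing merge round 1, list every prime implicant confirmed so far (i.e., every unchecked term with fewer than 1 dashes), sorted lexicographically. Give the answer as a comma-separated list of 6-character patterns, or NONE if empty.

[col 0] 000100*, 000111, 001011*, 001100*, 010000*, 010001*, 010101*, 011001*, 011011*, 100000*, 100010*, 100011*, 100100*, 100110*, 101100*, 101111*, 110001*, 110010*, 111001*, 111111*
[col 1] -00100*, -01100*, -10001*, -11001*, 0-1011, 00-100*, 01-001*, 010-01, 01000-, 0110-1, 1-0010, 1-1111, 10-100*, 100-00*, 100-10*, 1000-0*, 10001-, 1001-0*, 11-001*
[col 2] -0-100, -1-001, 100--0
Prime implicants: -0-100, -1-001, 0-1011, 000111, 010-01, 01000-, 0110-1, 1-0010, 1-1111, 100--0, 10001-

000111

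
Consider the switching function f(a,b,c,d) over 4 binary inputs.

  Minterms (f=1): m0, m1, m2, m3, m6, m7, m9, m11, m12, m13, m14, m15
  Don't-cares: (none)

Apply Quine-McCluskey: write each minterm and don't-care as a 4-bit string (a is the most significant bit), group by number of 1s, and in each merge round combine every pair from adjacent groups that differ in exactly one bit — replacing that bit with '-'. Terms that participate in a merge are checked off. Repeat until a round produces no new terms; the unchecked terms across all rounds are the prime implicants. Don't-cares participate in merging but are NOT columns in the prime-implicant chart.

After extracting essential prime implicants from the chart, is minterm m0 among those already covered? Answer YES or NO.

YES

Round 0: 0000✓ 0001✓ 0010✓ 0011✓ 0110✓ 0111✓ 1001✓ 1011✓ 1100✓ 1101✓ 1110✓ 1111✓
Round 1: -001✓ -011✓ -110✓ -111✓ 0-10✓ 0-11✓ 00-0✓ 00-1✓ 000-✓ 001-✓ 011-✓ 1-01✓ 1-11✓ 10-1✓ 11-0✓ 11-1✓ 110-✓ 111-✓
Round 2: --11 -0-1 -11- 0-1- 00-- 1--1 11--
PIs = {--11, -0-1, -11-, 0-1-, 00--, 1--1, 11--}
Coverage chart:
  m0: 00-- ←essential
  m1: -0-1,00--
  m2: 0-1-,00--
  m3: --11,-0-1,0-1-,00--
  m6: -11-,0-1-
  m7: --11,-11-,0-1-
  m9: -0-1,1--1
  m11: --11,-0-1,1--1
  m12: 11-- ←essential
  m13: 1--1,11--
  m14: -11-,11--
  m15: --11,-11-,1--1,11--
Essential: 00--, 11--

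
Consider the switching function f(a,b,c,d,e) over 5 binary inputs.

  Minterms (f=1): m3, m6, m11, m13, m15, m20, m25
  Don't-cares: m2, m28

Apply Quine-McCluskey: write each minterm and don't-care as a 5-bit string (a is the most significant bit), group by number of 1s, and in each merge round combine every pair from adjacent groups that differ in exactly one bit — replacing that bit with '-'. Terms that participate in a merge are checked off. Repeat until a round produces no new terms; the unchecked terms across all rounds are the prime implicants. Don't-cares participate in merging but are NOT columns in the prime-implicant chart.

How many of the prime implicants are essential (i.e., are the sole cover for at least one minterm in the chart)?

Round 0: 00010✓ 00011✓ 00110✓ 01011✓ 01101✓ 01111✓ 10100✓ 11001 11100✓
Round 1: 0-011 00-10 0001- 01-11 011-1 1-100
PIs = {0-011, 00-10, 0001-, 01-11, 011-1, 1-100, 11001}
Coverage chart:
  m3: 0-011,0001-
  m6: 00-10 ←essential
  m11: 0-011,01-11
  m13: 011-1 ←essential
  m15: 01-11,011-1
  m20: 1-100 ←essential
  m25: 11001 ←essential
Essential: 00-10, 011-1, 1-100, 11001

4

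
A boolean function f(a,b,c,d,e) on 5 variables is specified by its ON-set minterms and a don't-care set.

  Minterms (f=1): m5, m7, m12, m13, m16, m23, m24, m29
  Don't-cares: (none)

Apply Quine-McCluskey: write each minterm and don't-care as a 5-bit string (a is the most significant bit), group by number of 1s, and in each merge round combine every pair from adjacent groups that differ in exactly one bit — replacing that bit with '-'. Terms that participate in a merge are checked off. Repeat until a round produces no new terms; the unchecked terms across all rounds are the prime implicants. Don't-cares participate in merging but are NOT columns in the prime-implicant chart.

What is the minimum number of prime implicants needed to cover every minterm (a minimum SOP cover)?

[col 0] 00101*, 00111*, 01100*, 01101*, 10000*, 10111*, 11000*, 11101*
[col 1] -0111, -1101, 0-101, 001-1, 0110-, 1-000
Prime implicants: -0111, -1101, 0-101, 001-1, 0110-, 1-000
PI chart (minterm → PIs covering it):
  5 | 0-101,001-1
  7 | -0111,001-1
  12 | 0110-  (sole → essential)
  13 | -1101,0-101,0110-
  16 | 1-000  (sole → essential)
  23 | -0111  (sole → essential)
  24 | 1-000  (sole → essential)
  29 | -1101  (sole → essential)
Essential prime implicants: -0111, -1101, 0110-, 1-000
Petrick residual → 0-101
Minimum SOP uses 5 PIs: b'cde + bcd'e + a'cd'e + a'bcd' + ac'd'e'

5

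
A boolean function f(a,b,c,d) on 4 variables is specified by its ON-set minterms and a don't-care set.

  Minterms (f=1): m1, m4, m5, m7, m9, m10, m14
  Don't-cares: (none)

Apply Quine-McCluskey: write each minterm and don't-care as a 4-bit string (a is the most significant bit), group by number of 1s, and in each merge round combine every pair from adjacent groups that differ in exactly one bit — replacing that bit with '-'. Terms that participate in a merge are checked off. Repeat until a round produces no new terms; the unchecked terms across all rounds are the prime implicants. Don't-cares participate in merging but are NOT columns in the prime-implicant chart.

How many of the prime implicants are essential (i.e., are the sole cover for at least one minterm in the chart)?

size-2^0 implicants → 0001(✓)  0100(✓)  0101(✓)  0111(✓)  1001(✓)  1010(✓)  1110(✓)
size-2^1 implicants → -001  0-01  01-1  010-  1-10
Unchecked terms (primes): -001, 0-01, 01-1, 010-, 1-10
Minterm coverage:
  m1 ⊆ -001,0-01
  m4 ⊆ 010- [E]
  m5 ⊆ 0-01,01-1,010-
  m7 ⊆ 01-1 [E]
  m9 ⊆ -001 [E]
  m10 ⊆ 1-10 [E]
  m14 ⊆ 1-10 [E]
E = {-001, 01-1, 010-, 1-10}

4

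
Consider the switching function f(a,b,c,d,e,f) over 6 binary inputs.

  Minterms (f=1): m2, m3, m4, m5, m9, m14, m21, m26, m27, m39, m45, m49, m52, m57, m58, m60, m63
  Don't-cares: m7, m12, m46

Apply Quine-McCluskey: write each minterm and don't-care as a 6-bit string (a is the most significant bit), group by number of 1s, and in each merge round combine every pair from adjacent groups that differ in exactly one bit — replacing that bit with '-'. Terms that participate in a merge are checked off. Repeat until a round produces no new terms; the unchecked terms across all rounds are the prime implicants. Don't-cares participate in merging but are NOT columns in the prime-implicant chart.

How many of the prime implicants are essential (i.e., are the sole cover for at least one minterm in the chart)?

10

size-2^0 implicants → 000010(✓)  000011(✓)  000100(✓)  000101(✓)  000111(✓)  001001  001100(✓)  001110(✓)  010101(✓)  011010(✓)  011011(✓)  100111(✓)  101101  101110(✓)  110001(✓)  110100(✓)  111001(✓)  111010(✓)  111100(✓)  111111
size-2^1 implicants → -00111  -01110  -11010  0-0101  00-100  000-11  00001-  0001-1  00010-  0011-0  01101-  11-001  11-100
Unchecked terms (primes): -00111, -01110, -11010, 0-0101, 00-100, 000-11, 00001-, 0001-1, 00010-, 001001, 0011-0, 01101-, 101101, 11-001, 11-100, 111111
Minterm coverage:
  m2 ⊆ 00001- [E]
  m3 ⊆ 000-11,00001-
  m4 ⊆ 00-100,00010-
  m5 ⊆ 0-0101,0001-1,00010-
  m9 ⊆ 001001 [E]
  m14 ⊆ -01110,0011-0
  m21 ⊆ 0-0101 [E]
  m26 ⊆ -11010,01101-
  m27 ⊆ 01101- [E]
  m39 ⊆ -00111 [E]
  m45 ⊆ 101101 [E]
  m49 ⊆ 11-001 [E]
  m52 ⊆ 11-100 [E]
  m57 ⊆ 11-001 [E]
  m58 ⊆ -11010 [E]
  m60 ⊆ 11-100 [E]
  m63 ⊆ 111111 [E]
E = {-00111, -11010, 0-0101, 00001-, 001001, 01101-, 101101, 11-001, 11-100, 111111}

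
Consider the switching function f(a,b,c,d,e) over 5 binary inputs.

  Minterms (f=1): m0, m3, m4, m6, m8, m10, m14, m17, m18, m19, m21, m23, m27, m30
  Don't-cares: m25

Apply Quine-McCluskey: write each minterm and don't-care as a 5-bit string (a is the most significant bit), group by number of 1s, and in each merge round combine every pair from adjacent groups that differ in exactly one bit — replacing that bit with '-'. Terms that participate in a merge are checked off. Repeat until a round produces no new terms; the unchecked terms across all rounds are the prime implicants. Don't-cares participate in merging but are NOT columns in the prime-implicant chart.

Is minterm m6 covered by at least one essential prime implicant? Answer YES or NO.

NO

[col 0] 00000*, 00011*, 00100*, 00110*, 01000*, 01010*, 01110*, 10001*, 10010*, 10011*, 10101*, 10111*, 11001*, 11011*, 11110*
[col 1] -0011, -1110, 0-000, 0-110, 00-00, 001-0, 01-10, 010-0, 1-001*, 1-011*, 10-01*, 10-11*, 100-1*, 1001-, 101-1*, 110-1*
[col 2] 1-0-1, 10--1
Prime implicants: -0011, -1110, 0-000, 0-110, 00-00, 001-0, 01-10, 010-0, 1-0-1, 10--1, 1001-
PI chart (minterm → PIs covering it):
  0 | 0-000,00-00
  3 | -0011  (sole → essential)
  4 | 00-00,001-0
  6 | 0-110,001-0
  8 | 0-000,010-0
  10 | 01-10,010-0
  14 | -1110,0-110,01-10
  17 | 1-0-1,10--1
  18 | 1001-  (sole → essential)
  19 | -0011,1-0-1,10--1,1001-
  21 | 10--1  (sole → essential)
  23 | 10--1  (sole → essential)
  27 | 1-0-1  (sole → essential)
  30 | -1110  (sole → essential)
Essential prime implicants: -0011, -1110, 1-0-1, 10--1, 1001-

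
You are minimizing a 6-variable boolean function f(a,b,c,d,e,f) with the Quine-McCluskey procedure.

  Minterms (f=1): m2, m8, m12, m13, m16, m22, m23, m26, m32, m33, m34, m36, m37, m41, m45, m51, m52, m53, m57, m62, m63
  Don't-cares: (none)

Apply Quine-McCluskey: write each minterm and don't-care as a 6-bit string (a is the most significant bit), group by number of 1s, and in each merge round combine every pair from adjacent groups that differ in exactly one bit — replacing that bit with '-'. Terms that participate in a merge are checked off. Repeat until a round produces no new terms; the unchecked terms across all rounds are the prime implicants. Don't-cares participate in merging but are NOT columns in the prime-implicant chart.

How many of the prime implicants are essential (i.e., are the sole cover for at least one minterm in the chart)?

9

Round 0: 000010✓ 001000✓ 001100✓ 001101✓ 010000 010110✓ 010111✓ 011010 100000✓ 100001✓ 100010✓ 100100✓ 100101✓ 101001✓ 101101✓ 110011 110100✓ 110101✓ 111001✓ 111110✓ 111111✓
Round 1: -00010 -01101 001-00 00110- 01011- 1-0100✓ 1-0101✓ 1-1001 10-001✓ 10-101✓ 100-00✓ 100-01✓ 1000-0 10000-✓ 10010-✓ 101-01✓ 11010-✓ 11111-
Round 2: 1-010- 10--01 100-0-
PIs = {-00010, -01101, 001-00, 00110-, 010000, 01011-, 011010, 1-010-, 1-1001, 10--01, 100-0-, 1000-0, 110011, 11111-}
Coverage chart:
  m2: -00010 ←essential
  m8: 001-00 ←essential
  m12: 001-00,00110-
  m13: -01101,00110-
  m16: 010000 ←essential
  m22: 01011- ←essential
  m23: 01011- ←essential
  m26: 011010 ←essential
  m32: 100-0-,1000-0
  m33: 10--01,100-0-
  m34: -00010,1000-0
  m36: 1-010-,100-0-
  m37: 1-010-,10--01,100-0-
  m41: 1-1001,10--01
  m45: -01101,10--01
  m51: 110011 ←essential
  m52: 1-010- ←essential
  m53: 1-010- ←essential
  m57: 1-1001 ←essential
  m62: 11111- ←essential
  m63: 11111- ←essential
Essential: -00010, 001-00, 010000, 01011-, 011010, 1-010-, 1-1001, 110011, 11111-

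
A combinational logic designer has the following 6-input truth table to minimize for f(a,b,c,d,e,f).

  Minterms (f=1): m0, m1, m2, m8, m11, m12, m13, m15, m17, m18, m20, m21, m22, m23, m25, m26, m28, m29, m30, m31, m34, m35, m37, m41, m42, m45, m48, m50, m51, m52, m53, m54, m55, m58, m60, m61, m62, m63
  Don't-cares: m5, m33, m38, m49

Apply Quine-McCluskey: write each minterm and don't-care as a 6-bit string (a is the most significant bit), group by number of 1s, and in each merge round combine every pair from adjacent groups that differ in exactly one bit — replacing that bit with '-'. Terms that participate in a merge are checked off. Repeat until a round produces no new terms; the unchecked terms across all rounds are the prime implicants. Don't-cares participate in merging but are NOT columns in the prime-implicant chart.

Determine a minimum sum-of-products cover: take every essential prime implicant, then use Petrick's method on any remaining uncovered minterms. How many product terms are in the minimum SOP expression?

size-2^0 implicants → 000000(✓)  000001(✓)  000010(✓)  000101(✓)  001000(✓)  001011(✓)  001100(✓)  001101(✓)  001111(✓)  010001(✓)  010010(✓)  010100(✓)  010101(✓)  010110(✓)  010111(✓)  011001(✓)  011010(✓)  011100(✓)  011101(✓)  011110(✓)  011111(✓)  100001(✓)  100010(✓)  100011(✓)  100101(✓)  100110(✓)  101001(✓)  101010(✓)  101101(✓)  110000(✓)  110001(✓)  110010(✓)  110011(✓)  110100(✓)  110101(✓)  110110(✓)  110111(✓)  111010(✓)  111100(✓)  111101(✓)  111110(✓)  111111(✓)
size-2^1 implicants → -00001(✓)  -00010(✓)  -00101(✓)  -01101(✓)  -10001(✓)  -10010(✓)  -10100(✓)  -10101(✓)  -10110(✓)  -10111(✓)  -11010(✓)  -11100(✓)  -11101(✓)  -11110(✓)  -11111(✓)  0-0001(✓)  0-0010(✓)  0-0101(✓)  0-1100(✓)  0-1101(✓)  0-1111(✓)  00-000  00-101(✓)  000-01(✓)  0000-0  00000-  001-00  001-11  0011-1(✓)  00110-(✓)  01-001(✓)  01-010(✓)  01-100(✓)  01-101(✓)  01-110(✓)  01-111(✓)  010-01(✓)  010-10(✓)  0101-0(✓)  0101-1(✓)  01010-(✓)  01011-(✓)  011-01(✓)  011-10(✓)  0111-0(✓)  0111-1(✓)  01110-(✓)  01111-(✓)  1-0001(✓)  1-0010(✓)  1-0011(✓)  1-0101(✓)  1-0110(✓)  1-1010(✓)  1-1101(✓)  10-001(✓)  10-010(✓)  10-101(✓)  100-01(✓)  100-10(✓)  1000-1(✓)  10001-(✓)  101-01(✓)  11-010(✓)  11-100(✓)  11-101(✓)  11-110(✓)  11-111(✓)  110-00(✓)  110-01(✓)  110-10(✓)  110-11(✓)  1100-0(✓)  1100-1(✓)  11000-(✓)  11001-(✓)  1101-0(✓)  1101-1(✓)  11010-(✓)  11011-(✓)  111-10(✓)  1111-0(✓)  1111-1(✓)  11110-(✓)  11111-(✓)
size-2^2 implicants → --0001(✓)  --0010  --0101(✓)  --1101(✓)  -0-101(✓)  -00-01(✓)  -1-010(✓)  -1-100(✓)  -1-101(✓)  -1-110(✓)  -1-111(✓)  -10-01(✓)  -10-10(✓)  -101-0(✓)  -101-1(✓)  -1010-(✓)  -1011-(✓)  -11-10(✓)  -111-0(✓)  -111-1(✓)  -1110-(✓)  -1111-(✓)  0--101(✓)  0-0-01(✓)  0-11-1  0-110-  01--01  01--10(✓)  01-1-0(✓)  01-1-1(✓)  01-10-(✓)  01-11-(✓)  0101--(✓)  0111--(✓)  1--010  1--101(✓)  1-0-01(✓)  1-0-10  1-00-1  1-001-  10--01  11--10(✓)  11-1-0(✓)  11-1-1(✓)  11-10-(✓)  11-11-(✓)  110--0(✓)  110--1(✓)  110-0-(✓)  110-1-(✓)  1100--(✓)  1101--(✓)  1111--(✓)
size-2^3 implicants → ---101  --0-01  -1--10  -1-1-0(✓)  -1-1-1(✓)  -1-10-(✓)  -1-11-(✓)  -101--(✓)  -111--(✓)  01-1--(✓)  11-1--(✓)  110---
size-2^4 implicants → -1-1--
Unchecked terms (primes): ---101, --0-01, --0010, -1--10, -1-1--, 0-11-1, 0-110-, 00-000, 0000-0, 00000-, 001-00, 001-11, 01--01, 1--010, 1-0-10, 1-00-1, 1-001-, 10--01, 110---
Minterm coverage:
  m0 ⊆ 00-000,0000-0,00000-
  m1 ⊆ --0-01,00000-
  m2 ⊆ --0010,0000-0
  m8 ⊆ 00-000,001-00
  m11 ⊆ 001-11 [E]
  m12 ⊆ 0-110-,001-00
  m13 ⊆ ---101,0-11-1,0-110-
  m15 ⊆ 0-11-1,001-11
  m17 ⊆ --0-01,01--01
  m18 ⊆ --0010,-1--10
  m20 ⊆ -1-1-- [E]
  m21 ⊆ ---101,--0-01,-1-1--,01--01
  m22 ⊆ -1--10,-1-1--
  m23 ⊆ -1-1-- [E]
  m25 ⊆ 01--01 [E]
  m26 ⊆ -1--10 [E]
  m28 ⊆ -1-1--,0-110-
  m29 ⊆ ---101,-1-1--,0-11-1,0-110-,01--01
  m30 ⊆ -1--10,-1-1--
  m31 ⊆ -1-1--,0-11-1
  m34 ⊆ --0010,1--010,1-0-10,1-001-
  m35 ⊆ 1-00-1,1-001-
  m37 ⊆ ---101,--0-01,10--01
  m41 ⊆ 10--01 [E]
  m42 ⊆ 1--010 [E]
  m45 ⊆ ---101,10--01
  m48 ⊆ 110--- [E]
  m50 ⊆ --0010,-1--10,1--010,1-0-10,1-001-,110---
  m51 ⊆ 1-00-1,1-001-,110---
  m52 ⊆ -1-1--,110---
  m53 ⊆ ---101,--0-01,-1-1--,110---
  m54 ⊆ -1--10,-1-1--,1-0-10,110---
  m55 ⊆ -1-1--,110---
  m58 ⊆ -1--10,1--010
  m60 ⊆ -1-1-- [E]
  m61 ⊆ ---101,-1-1--
  m62 ⊆ -1--10,-1-1--
  m63 ⊆ -1-1-- [E]
E = {-1--10, -1-1--, 001-11, 01--01, 1--010, 10--01, 110---}
Petrick residual → ---101, --0-01, 0000-0, 001-00, 1-00-1
Cover = de'f + c'e'f + bef' + bd + a'b'c'd'f' + a'b'ce'f' + a'b'cef + a'be'f + ad'ef' + ac'd'f + ab'e'f + abc'  |cover|=12

12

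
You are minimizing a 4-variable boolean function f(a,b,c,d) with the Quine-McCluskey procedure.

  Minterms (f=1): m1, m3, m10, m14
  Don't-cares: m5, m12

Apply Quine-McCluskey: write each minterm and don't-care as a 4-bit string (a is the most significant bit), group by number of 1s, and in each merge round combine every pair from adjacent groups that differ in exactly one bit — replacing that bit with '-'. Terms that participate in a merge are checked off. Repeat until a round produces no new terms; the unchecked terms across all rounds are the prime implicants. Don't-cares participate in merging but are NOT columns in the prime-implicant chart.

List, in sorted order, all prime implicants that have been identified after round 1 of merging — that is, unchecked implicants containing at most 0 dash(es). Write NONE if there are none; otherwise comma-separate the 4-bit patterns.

NONE

[col 0] 0001*, 0011*, 0101*, 1010*, 1100*, 1110*
[col 1] 0-01, 00-1, 1-10, 11-0
Prime implicants: 0-01, 00-1, 1-10, 11-0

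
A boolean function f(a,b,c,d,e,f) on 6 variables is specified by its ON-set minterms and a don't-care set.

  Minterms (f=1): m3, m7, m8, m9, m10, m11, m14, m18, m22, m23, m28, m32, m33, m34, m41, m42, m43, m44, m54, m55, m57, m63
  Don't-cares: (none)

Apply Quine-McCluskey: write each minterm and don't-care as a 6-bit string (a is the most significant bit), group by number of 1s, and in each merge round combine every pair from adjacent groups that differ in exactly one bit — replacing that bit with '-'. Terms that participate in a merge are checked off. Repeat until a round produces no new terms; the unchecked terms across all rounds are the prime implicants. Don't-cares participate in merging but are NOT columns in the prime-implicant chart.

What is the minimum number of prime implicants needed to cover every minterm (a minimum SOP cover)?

Round 0: 000011✓ 000111✓ 001000✓ 001001✓ 001010✓ 001011✓ 001110✓ 010010✓ 010110✓ 010111✓ 011100 100000✓ 100001✓ 100010✓ 101001✓ 101010✓ 101011✓ 101100 110110✓ 110111✓ 111001✓ 111111✓
Round 1: -01001✓ -01010✓ -01011✓ -10110✓ -10111✓ 0-0111 00-011 000-11 001-10 0010-0✓ 0010-1✓ 00100-✓ 00101-✓ 010-10 01011-✓ 1-1001 10-001 10-010 1000-0 10000- 1010-1✓ 10101-✓ 11-111 11011-✓
Round 2: -010-1 -0101- -1011- 0010--
PIs = {-010-1, -0101-, -1011-, 0-0111, 00-011, 000-11, 001-10, 0010--, 010-10, 011100, 1-1001, 10-001, 10-010, 1000-0, 10000-, 101100, 11-111}
Coverage chart:
  m3: 00-011,000-11
  m7: 0-0111,000-11
  m8: 0010-- ←essential
  m9: -010-1,0010--
  m10: -0101-,001-10,0010--
  m11: -010-1,-0101-,00-011,0010--
  m14: 001-10 ←essential
  m18: 010-10 ←essential
  m22: -1011-,010-10
  m23: -1011-,0-0111
  m28: 011100 ←essential
  m32: 1000-0,10000-
  m33: 10-001,10000-
  m34: 10-010,1000-0
  m41: -010-1,1-1001,10-001
  m42: -0101-,10-010
  m43: -010-1,-0101-
  m44: 101100 ←essential
  m54: -1011- ←essential
  m55: -1011-,11-111
  m57: 1-1001 ←essential
  m63: 11-111 ←essential
Essential: -1011-, 001-10, 0010--, 010-10, 011100, 1-1001, 101100, 11-111
Petrick residual → -010-1, 000-11, 10-010, 10000-
Min cover (12 terms): b'cd'f + bc'de + a'b'c'ef + a'b'cef' + a'b'cd' + a'bc'ef' + a'bcde'f' + acd'e'f + ab'd'ef' + ab'c'd'e' + ab'cde'f' + abdef

12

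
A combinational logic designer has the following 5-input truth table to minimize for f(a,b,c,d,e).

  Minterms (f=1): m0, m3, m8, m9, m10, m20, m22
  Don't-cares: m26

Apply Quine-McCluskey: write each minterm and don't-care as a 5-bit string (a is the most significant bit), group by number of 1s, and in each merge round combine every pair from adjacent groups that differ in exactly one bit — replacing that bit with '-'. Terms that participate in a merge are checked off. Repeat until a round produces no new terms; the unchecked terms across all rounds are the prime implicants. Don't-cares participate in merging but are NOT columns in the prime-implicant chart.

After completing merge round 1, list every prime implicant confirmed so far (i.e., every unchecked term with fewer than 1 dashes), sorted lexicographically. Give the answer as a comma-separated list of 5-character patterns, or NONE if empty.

size-2^0 implicants → 00000(✓)  00011  01000(✓)  01001(✓)  01010(✓)  10100(✓)  10110(✓)  11010(✓)
size-2^1 implicants → -1010  0-000  010-0  0100-  101-0
Unchecked terms (primes): -1010, 0-000, 00011, 010-0, 0100-, 101-0

00011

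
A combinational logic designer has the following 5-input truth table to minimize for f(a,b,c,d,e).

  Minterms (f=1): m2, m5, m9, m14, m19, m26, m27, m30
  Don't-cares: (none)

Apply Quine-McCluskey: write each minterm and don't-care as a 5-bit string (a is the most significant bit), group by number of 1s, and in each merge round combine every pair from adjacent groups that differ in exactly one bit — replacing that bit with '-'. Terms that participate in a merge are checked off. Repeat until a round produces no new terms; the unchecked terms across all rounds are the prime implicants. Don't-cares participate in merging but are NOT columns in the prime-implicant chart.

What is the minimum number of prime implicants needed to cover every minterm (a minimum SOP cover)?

6

size-2^0 implicants → 00010  00101  01001  01110(✓)  10011(✓)  11010(✓)  11011(✓)  11110(✓)
size-2^1 implicants → -1110  1-011  11-10  1101-
Unchecked terms (primes): -1110, 00010, 00101, 01001, 1-011, 11-10, 1101-
Minterm coverage:
  m2 ⊆ 00010 [E]
  m5 ⊆ 00101 [E]
  m9 ⊆ 01001 [E]
  m14 ⊆ -1110 [E]
  m19 ⊆ 1-011 [E]
  m26 ⊆ 11-10,1101-
  m27 ⊆ 1-011,1101-
  m30 ⊆ -1110,11-10
E = {-1110, 00010, 00101, 01001, 1-011}
Petrick residual → 11-10
Cover = bcde' + a'b'c'de' + a'b'cd'e + a'bc'd'e + ac'de + abde'  |cover|=6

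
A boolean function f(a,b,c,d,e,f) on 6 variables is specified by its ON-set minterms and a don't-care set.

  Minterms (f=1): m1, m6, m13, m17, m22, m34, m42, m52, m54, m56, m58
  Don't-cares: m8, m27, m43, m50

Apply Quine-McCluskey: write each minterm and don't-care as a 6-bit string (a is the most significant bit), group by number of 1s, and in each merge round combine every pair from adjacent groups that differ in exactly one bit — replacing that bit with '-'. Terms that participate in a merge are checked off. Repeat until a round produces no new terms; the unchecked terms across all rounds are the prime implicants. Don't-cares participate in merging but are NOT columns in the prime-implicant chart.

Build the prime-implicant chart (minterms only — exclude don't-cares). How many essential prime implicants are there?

6

[col 0] 000001*, 000110*, 001000, 001101, 010001*, 010110*, 011011, 100010*, 101010*, 101011*, 110010*, 110100*, 110110*, 111000*, 111010*
[col 1] -10110, 0-0001, 0-0110, 1-0010*, 1-1010*, 10-010*, 10101-, 11-010*, 110-10, 1101-0, 1110-0
[col 2] 1--010
Prime implicants: -10110, 0-0001, 0-0110, 001000, 001101, 011011, 1--010, 10101-, 110-10, 1101-0, 1110-0
PI chart (minterm → PIs covering it):
  1 | 0-0001  (sole → essential)
  6 | 0-0110  (sole → essential)
  13 | 001101  (sole → essential)
  17 | 0-0001  (sole → essential)
  22 | -10110,0-0110
  34 | 1--010  (sole → essential)
  42 | 1--010,10101-
  52 | 1101-0  (sole → essential)
  54 | -10110,110-10,1101-0
  56 | 1110-0  (sole → essential)
  58 | 1--010,1110-0
Essential prime implicants: 0-0001, 0-0110, 001101, 1--010, 1101-0, 1110-0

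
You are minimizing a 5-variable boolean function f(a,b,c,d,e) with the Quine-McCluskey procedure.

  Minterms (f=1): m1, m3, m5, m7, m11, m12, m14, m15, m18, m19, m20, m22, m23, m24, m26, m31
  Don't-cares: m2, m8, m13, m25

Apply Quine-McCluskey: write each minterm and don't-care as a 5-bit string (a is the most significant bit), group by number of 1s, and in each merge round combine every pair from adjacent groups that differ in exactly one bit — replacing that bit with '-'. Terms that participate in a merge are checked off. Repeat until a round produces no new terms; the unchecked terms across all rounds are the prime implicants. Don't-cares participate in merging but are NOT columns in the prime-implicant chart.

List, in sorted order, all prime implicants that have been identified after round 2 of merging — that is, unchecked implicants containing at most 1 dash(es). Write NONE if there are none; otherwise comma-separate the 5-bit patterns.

size-2^0 implicants → 00001(✓)  00010(✓)  00011(✓)  00101(✓)  00111(✓)  01000(✓)  01011(✓)  01100(✓)  01101(✓)  01110(✓)  01111(✓)  10010(✓)  10011(✓)  10100(✓)  10110(✓)  10111(✓)  11000(✓)  11001(✓)  11010(✓)  11111(✓)
size-2^1 implicants → -0010(✓)  -0011(✓)  -0111(✓)  -1000  -1111(✓)  0-011(✓)  0-101(✓)  0-111(✓)  00-01(✓)  00-11(✓)  000-1(✓)  0001-(✓)  001-1(✓)  01-00  01-11(✓)  011-0(✓)  011-1(✓)  0110-(✓)  0111-(✓)  1-010  1-111(✓)  10-10(✓)  10-11(✓)  1001-(✓)  101-0  1011-(✓)  110-0  1100-
size-2^2 implicants → --111  -0-11  -001-  0--11  0-1-1  00--1  011--  10-1-
Unchecked terms (primes): --111, -0-11, -001-, -1000, 0--11, 0-1-1, 00--1, 01-00, 011--, 1-010, 10-1-, 101-0, 110-0, 1100-

-1000, 01-00, 1-010, 101-0, 110-0, 1100-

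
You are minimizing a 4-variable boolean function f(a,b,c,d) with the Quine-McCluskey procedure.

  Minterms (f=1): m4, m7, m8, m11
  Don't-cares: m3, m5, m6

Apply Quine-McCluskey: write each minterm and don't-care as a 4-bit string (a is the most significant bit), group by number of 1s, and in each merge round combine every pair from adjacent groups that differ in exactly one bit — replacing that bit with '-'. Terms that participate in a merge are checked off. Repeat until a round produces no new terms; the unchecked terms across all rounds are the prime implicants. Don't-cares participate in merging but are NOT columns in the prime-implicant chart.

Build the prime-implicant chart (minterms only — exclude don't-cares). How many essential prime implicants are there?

3

Round 0: 0011✓ 0100✓ 0101✓ 0110✓ 0111✓ 1000 1011✓
Round 1: -011 0-11 01-0✓ 01-1✓ 010-✓ 011-✓
Round 2: 01--
PIs = {-011, 0-11, 01--, 1000}
Coverage chart:
  m4: 01-- ←essential
  m7: 0-11,01--
  m8: 1000 ←essential
  m11: -011 ←essential
Essential: -011, 01--, 1000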